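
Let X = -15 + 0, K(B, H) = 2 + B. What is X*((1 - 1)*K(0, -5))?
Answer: 0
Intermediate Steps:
X = -15
X*((1 - 1)*K(0, -5)) = -15*(1 - 1)*(2 + 0) = -0*2 = -15*0 = 0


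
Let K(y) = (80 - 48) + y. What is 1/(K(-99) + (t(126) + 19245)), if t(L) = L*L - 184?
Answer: 1/34870 ≈ 2.8678e-5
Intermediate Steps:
t(L) = -184 + L**2 (t(L) = L**2 - 184 = -184 + L**2)
K(y) = 32 + y
1/(K(-99) + (t(126) + 19245)) = 1/((32 - 99) + ((-184 + 126**2) + 19245)) = 1/(-67 + ((-184 + 15876) + 19245)) = 1/(-67 + (15692 + 19245)) = 1/(-67 + 34937) = 1/34870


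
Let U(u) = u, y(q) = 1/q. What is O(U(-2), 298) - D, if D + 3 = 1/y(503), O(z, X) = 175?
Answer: -325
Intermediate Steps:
D = 500 (D = -3 + 1/(1/503) = -3 + 503 = 500)
O(U(-2), 298) - D = 175 - 1*500 = 175 - 500 = -325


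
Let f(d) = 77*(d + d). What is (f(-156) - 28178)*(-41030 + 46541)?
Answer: -287685222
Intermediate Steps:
f(d) = 154*d (f(d) = 77*(2*d) = 154*d)
(f(-156) - 28178)*(-41030 + 46541) = (154*(-156) - 28178)*(-41030 + 46541) = (-24024 - 28178)*5511 = -52202*5511 = -287685222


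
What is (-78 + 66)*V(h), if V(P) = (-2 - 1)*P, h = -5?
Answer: -180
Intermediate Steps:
V(P) = -3*P
(-78 + 66)*V(h) = (-78 + 66)*(-3*(-5)) = -12*15 = -180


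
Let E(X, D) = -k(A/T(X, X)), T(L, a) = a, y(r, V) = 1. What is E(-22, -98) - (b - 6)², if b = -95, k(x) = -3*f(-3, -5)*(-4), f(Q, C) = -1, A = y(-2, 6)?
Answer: -10189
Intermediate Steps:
A = 1
k(x) = -12 (k(x) = -3*(-1)*(-4) = 3*(-4) = -12)
E(X, D) = 12 (E(X, D) = -1*(-12) = 12)
E(-22, -98) - (b - 6)² = 12 - (-95 - 6)² = 12 - 1*(-101)² = 12 - 1*10201 = 12 - 10201 = -10189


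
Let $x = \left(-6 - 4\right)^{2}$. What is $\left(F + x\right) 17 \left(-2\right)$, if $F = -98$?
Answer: $-68$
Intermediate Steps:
$x = 100$ ($x = \left(-10\right)^{2} = 100$)
$\left(F + x\right) 17 \left(-2\right) = \left(-98 + 100\right) 17 \left(-2\right) = 2 \left(-34\right) = -68$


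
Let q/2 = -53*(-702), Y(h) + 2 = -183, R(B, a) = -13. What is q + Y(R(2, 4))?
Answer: 74227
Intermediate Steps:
Y(h) = -185 (Y(h) = -2 - 183 = -185)
q = 74412 (q = 2*(-53*(-702)) = 2*37206 = 74412)
q + Y(R(2, 4)) = 74412 - 185 = 74227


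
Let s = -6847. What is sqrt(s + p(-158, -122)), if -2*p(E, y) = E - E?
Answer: I*sqrt(6847) ≈ 82.747*I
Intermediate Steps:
p(E, y) = 0 (p(E, y) = -(E - E)/2 = -1/2*0 = 0)
sqrt(s + p(-158, -122)) = sqrt(-6847 + 0) = sqrt(-6847) = I*sqrt(6847)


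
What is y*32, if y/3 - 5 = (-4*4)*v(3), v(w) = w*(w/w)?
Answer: -4128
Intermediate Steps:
v(w) = w (v(w) = w*1 = w)
y = -129 (y = 15 + 3*(-4*4*3) = 15 + 3*(-16*3) = 15 + 3*(-48) = 15 - 144 = -129)
y*32 = -129*32 = -4128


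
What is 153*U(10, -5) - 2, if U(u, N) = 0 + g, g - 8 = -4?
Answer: 610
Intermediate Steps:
g = 4 (g = 8 - 4 = 4)
U(u, N) = 4 (U(u, N) = 0 + 4 = 4)
153*U(10, -5) - 2 = 153*4 - 2 = 612 - 2 = 610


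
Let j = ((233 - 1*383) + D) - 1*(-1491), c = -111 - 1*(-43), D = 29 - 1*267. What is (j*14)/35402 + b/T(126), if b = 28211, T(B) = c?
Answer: -498837883/1203668 ≈ -414.43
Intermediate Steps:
D = -238 (D = 29 - 267 = -238)
c = -68 (c = -111 + 43 = -68)
T(B) = -68
j = 1103 (j = ((233 - 1*383) - 238) - 1*(-1491) = ((233 - 383) - 238) + 1491 = (-150 - 238) + 1491 = -388 + 1491 = 1103)
(j*14)/35402 + b/T(126) = (1103*14)/35402 + 28211/(-68) = 15442*(1/35402) + 28211*(-1/68) = 7721/17701 - 28211/68 = -498837883/1203668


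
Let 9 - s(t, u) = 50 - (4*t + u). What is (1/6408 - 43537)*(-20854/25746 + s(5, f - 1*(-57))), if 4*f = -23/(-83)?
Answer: -42040936598614045/27386741088 ≈ -1.5351e+6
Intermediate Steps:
f = 23/332 (f = (-23/(-83))/4 = (-23*(-1/83))/4 = (¼)*(23/83) = 23/332 ≈ 0.069277)
s(t, u) = -41 + u + 4*t (s(t, u) = 9 - (50 - (4*t + u)) = 9 - (50 - (u + 4*t)) = 9 - (50 + (-u - 4*t)) = 9 - (50 - u - 4*t) = 9 + (-50 + u + 4*t) = -41 + u + 4*t)
(1/6408 - 43537)*(-20854/25746 + s(5, f - 1*(-57))) = (1/6408 - 43537)*(-20854/25746 + (-41 + (23/332 - 1*(-57)) + 4*5)) = (1/6408 - 43537)*(-20854*1/25746 + (-41 + (23/332 + 57) + 20)) = -278985095*(-10427/12873 + (-41 + 18947/332 + 20))/6408 = -278985095*(-10427/12873 + 11975/332)/6408 = -278985095/6408*150692411/4273836 = -42040936598614045/27386741088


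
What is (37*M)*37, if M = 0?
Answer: 0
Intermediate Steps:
(37*M)*37 = (37*0)*37 = 0*37 = 0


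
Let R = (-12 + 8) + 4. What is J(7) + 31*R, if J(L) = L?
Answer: 7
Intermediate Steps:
R = 0 (R = -4 + 4 = 0)
J(7) + 31*R = 7 + 31*0 = 7 + 0 = 7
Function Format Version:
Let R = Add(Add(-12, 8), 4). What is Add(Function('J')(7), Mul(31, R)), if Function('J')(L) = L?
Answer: 7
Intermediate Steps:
R = 0 (R = Add(-4, 4) = 0)
Add(Function('J')(7), Mul(31, R)) = Add(7, Mul(31, 0)) = Add(7, 0) = 7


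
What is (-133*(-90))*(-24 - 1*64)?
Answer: -1053360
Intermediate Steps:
(-133*(-90))*(-24 - 1*64) = 11970*(-24 - 64) = 11970*(-88) = -1053360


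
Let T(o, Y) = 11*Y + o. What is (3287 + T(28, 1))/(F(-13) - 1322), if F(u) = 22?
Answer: -1663/650 ≈ -2.5585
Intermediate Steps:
T(o, Y) = o + 11*Y
(3287 + T(28, 1))/(F(-13) - 1322) = (3287 + (28 + 11*1))/(22 - 1322) = (3287 + (28 + 11))/(-1300) = (3287 + 39)*(-1/1300) = 3326*(-1/1300) = -1663/650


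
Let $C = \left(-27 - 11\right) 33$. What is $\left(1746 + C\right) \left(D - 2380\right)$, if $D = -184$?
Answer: $-1261488$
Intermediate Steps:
$C = -1254$ ($C = \left(-38\right) 33 = -1254$)
$\left(1746 + C\right) \left(D - 2380\right) = \left(1746 - 1254\right) \left(-184 - 2380\right) = 492 \left(-2564\right) = -1261488$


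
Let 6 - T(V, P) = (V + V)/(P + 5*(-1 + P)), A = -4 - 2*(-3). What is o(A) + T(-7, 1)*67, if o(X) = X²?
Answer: 1344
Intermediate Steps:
A = 2 (A = -4 + 6 = 2)
T(V, P) = 6 - 2*V/(-5 + 6*P) (T(V, P) = 6 - (V + V)/(P + 5*(-1 + P)) = 6 - 2*V/(P + (-5 + 5*P)) = 6 - 2*V/(-5 + 6*P))
o(A) + T(-7, 1)*67 = 2² + (2*(-15 - 1*(-7) + 18*1)/(-5 + 6*1))*67 = 4 + (2*(-15 + 7 + 18)/(-5 + 6))*67 = 4 + (2*10/1)*67 = 4 + (2*1*10)*67 = 4 + 20*67 = 4 + 1340 = 1344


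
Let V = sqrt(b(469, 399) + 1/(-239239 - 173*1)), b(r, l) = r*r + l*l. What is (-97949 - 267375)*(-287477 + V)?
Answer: 105022247548 - 182662*sqrt(5433211902466779)/59853 ≈ 1.0480e+11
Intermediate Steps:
b(r, l) = l**2 + r**2 (b(r, l) = r**2 + l**2 = l**2 + r**2)
V = sqrt(5433211902466779)/119706 (V = sqrt((399**2 + 469**2) + 1/(-239239 - 173*1)) = sqrt((159201 + 219961) + 1/(-239239 - 173)) = sqrt(379162 + 1/(-239412)) = sqrt(379162 - 1/239412) = sqrt(90775932743/239412) = sqrt(5433211902466779)/119706 ≈ 615.76)
(-97949 - 267375)*(-287477 + V) = (-97949 - 267375)*(-287477 + sqrt(5433211902466779)/119706) = -365324*(-287477 + sqrt(5433211902466779)/119706) = 105022247548 - 182662*sqrt(5433211902466779)/59853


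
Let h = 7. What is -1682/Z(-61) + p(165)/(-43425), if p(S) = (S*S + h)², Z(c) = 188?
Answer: -69745211881/4081950 ≈ -17086.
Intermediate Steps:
p(S) = (7 + S²)² (p(S) = (S*S + 7)² = (S² + 7)² = (7 + S²)²)
-1682/Z(-61) + p(165)/(-43425) = -1682/188 + (7 + 165²)²/(-43425) = -1682*1/188 + (7 + 27225)²*(-1/43425) = -841/94 + 27232²*(-1/43425) = -841/94 + 741581824*(-1/43425) = -841/94 - 741581824/43425 = -69745211881/4081950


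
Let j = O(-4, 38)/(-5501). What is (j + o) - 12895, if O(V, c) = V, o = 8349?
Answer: -25007542/5501 ≈ -4546.0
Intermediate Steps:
j = 4/5501 (j = -4/(-5501) = -4*(-1/5501) = 4/5501 ≈ 0.00072714)
(j + o) - 12895 = (4/5501 + 8349) - 12895 = 45927853/5501 - 12895 = -25007542/5501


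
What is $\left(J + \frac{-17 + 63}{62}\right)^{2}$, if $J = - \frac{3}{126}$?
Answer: $\frac{874225}{1695204} \approx 0.51571$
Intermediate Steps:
$J = - \frac{1}{42}$ ($J = \left(-3\right) \frac{1}{126} = - \frac{1}{42} \approx -0.02381$)
$\left(J + \frac{-17 + 63}{62}\right)^{2} = \left(- \frac{1}{42} + \frac{-17 + 63}{62}\right)^{2} = \left(- \frac{1}{42} + 46 \cdot \frac{1}{62}\right)^{2} = \left(- \frac{1}{42} + \frac{23}{31}\right)^{2} = \left(\frac{935}{1302}\right)^{2} = \frac{874225}{1695204}$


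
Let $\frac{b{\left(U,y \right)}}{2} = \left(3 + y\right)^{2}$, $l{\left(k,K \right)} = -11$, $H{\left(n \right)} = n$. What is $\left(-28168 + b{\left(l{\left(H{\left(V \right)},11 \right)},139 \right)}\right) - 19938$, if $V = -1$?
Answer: $-7778$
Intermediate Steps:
$b{\left(U,y \right)} = 2 \left(3 + y\right)^{2}$
$\left(-28168 + b{\left(l{\left(H{\left(V \right)},11 \right)},139 \right)}\right) - 19938 = \left(-28168 + 2 \left(3 + 139\right)^{2}\right) - 19938 = \left(-28168 + 2 \cdot 142^{2}\right) - 19938 = \left(-28168 + 2 \cdot 20164\right) - 19938 = \left(-28168 + 40328\right) - 19938 = 12160 - 19938 = -7778$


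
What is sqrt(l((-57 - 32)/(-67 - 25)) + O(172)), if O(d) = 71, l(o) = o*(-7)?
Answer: sqrt(135907)/46 ≈ 8.0143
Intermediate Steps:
l(o) = -7*o
sqrt(l((-57 - 32)/(-67 - 25)) + O(172)) = sqrt(-7*(-57 - 32)/(-67 - 25) + 71) = sqrt(-(-623)/(-92) + 71) = sqrt(-(-623)*(-1)/92 + 71) = sqrt(-7*89/92 + 71) = sqrt(-623/92 + 71) = sqrt(5909/92) = sqrt(135907)/46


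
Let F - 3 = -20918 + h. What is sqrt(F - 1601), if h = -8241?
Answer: I*sqrt(30757) ≈ 175.38*I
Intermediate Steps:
F = -29156 (F = 3 + (-20918 - 8241) = 3 - 29159 = -29156)
sqrt(F - 1601) = sqrt(-29156 - 1601) = sqrt(-30757) = I*sqrt(30757)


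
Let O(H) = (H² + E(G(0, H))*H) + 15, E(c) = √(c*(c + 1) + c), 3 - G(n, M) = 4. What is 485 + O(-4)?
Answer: 516 - 4*I ≈ 516.0 - 4.0*I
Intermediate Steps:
G(n, M) = -1 (G(n, M) = 3 - 1*4 = 3 - 4 = -1)
E(c) = √(c + c*(1 + c)) (E(c) = √(c*(1 + c) + c) = √(c + c*(1 + c)))
O(H) = 15 + H² + I*H (O(H) = (H² + √(-(2 - 1))*H) + 15 = (H² + √(-1*1)*H) + 15 = (H² + √(-1)*H) + 15 = (H² + I*H) + 15 = 15 + H² + I*H)
485 + O(-4) = 485 + (15 + (-4)² + I*(-4)) = 485 + (15 + 16 - 4*I) = 485 + (31 - 4*I) = 516 - 4*I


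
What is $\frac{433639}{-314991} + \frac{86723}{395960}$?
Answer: $- \frac{144386733947}{124723836360} \approx -1.1577$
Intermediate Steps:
$\frac{433639}{-314991} + \frac{86723}{395960} = 433639 \left(- \frac{1}{314991}\right) + 86723 \cdot \frac{1}{395960} = - \frac{433639}{314991} + \frac{86723}{395960} = - \frac{144386733947}{124723836360}$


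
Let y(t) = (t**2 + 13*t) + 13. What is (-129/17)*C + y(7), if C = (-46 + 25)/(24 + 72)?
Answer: 84135/544 ≈ 154.66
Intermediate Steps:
y(t) = 13 + t**2 + 13*t
C = -7/32 (C = -21/96 = -21*1/96 = -7/32 ≈ -0.21875)
(-129/17)*C + y(7) = -129/17*(-7/32) + (13 + 7**2 + 13*7) = -129*1/17*(-7/32) + (13 + 49 + 91) = -129/17*(-7/32) + 153 = 903/544 + 153 = 84135/544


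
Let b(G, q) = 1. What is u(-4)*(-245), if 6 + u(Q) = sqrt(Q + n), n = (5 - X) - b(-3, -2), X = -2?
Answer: 1470 - 245*sqrt(2) ≈ 1123.5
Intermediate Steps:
n = 6 (n = (5 - 1*(-2)) - 1*1 = (5 + 2) - 1 = 7 - 1 = 6)
u(Q) = -6 + sqrt(6 + Q) (u(Q) = -6 + sqrt(Q + 6) = -6 + sqrt(6 + Q))
u(-4)*(-245) = (-6 + sqrt(6 - 4))*(-245) = (-6 + sqrt(2))*(-245) = 1470 - 245*sqrt(2)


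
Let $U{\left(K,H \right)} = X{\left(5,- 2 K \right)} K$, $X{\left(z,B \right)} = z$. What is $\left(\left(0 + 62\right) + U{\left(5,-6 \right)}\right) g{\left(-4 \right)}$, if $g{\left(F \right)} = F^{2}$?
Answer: $1392$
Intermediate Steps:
$U{\left(K,H \right)} = 5 K$
$\left(\left(0 + 62\right) + U{\left(5,-6 \right)}\right) g{\left(-4 \right)} = \left(\left(0 + 62\right) + 5 \cdot 5\right) \left(-4\right)^{2} = \left(62 + 25\right) 16 = 87 \cdot 16 = 1392$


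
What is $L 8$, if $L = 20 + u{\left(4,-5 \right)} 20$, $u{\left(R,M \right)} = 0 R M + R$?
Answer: $800$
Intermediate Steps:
$u{\left(R,M \right)} = R$ ($u{\left(R,M \right)} = 0 M + R = 0 + R = R$)
$L = 100$ ($L = 20 + 4 \cdot 20 = 20 + 80 = 100$)
$L 8 = 100 \cdot 8 = 800$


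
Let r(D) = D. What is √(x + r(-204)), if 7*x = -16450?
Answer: I*√2554 ≈ 50.537*I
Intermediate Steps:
x = -2350 (x = (⅐)*(-16450) = -2350)
√(x + r(-204)) = √(-2350 - 204) = √(-2554) = I*√2554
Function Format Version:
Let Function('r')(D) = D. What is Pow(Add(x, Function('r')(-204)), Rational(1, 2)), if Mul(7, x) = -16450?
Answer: Mul(I, Pow(2554, Rational(1, 2))) ≈ Mul(50.537, I)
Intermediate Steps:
x = -2350 (x = Mul(Rational(1, 7), -16450) = -2350)
Pow(Add(x, Function('r')(-204)), Rational(1, 2)) = Pow(Add(-2350, -204), Rational(1, 2)) = Pow(-2554, Rational(1, 2)) = Mul(I, Pow(2554, Rational(1, 2)))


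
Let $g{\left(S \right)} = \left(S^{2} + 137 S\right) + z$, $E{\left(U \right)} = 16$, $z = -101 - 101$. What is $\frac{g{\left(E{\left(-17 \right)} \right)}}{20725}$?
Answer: $\frac{2246}{20725} \approx 0.10837$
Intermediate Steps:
$z = -202$ ($z = -101 - 101 = -202$)
$g{\left(S \right)} = -202 + S^{2} + 137 S$ ($g{\left(S \right)} = \left(S^{2} + 137 S\right) - 202 = -202 + S^{2} + 137 S$)
$\frac{g{\left(E{\left(-17 \right)} \right)}}{20725} = \frac{-202 + 16^{2} + 137 \cdot 16}{20725} = \left(-202 + 256 + 2192\right) \frac{1}{20725} = 2246 \cdot \frac{1}{20725} = \frac{2246}{20725}$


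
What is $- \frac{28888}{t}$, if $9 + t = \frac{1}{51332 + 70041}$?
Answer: $\frac{876555806}{273089} \approx 3209.8$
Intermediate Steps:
$t = - \frac{1092356}{121373}$ ($t = -9 + \frac{1}{51332 + 70041} = -9 + \frac{1}{121373} = - \frac{1092356}{121373} \approx -9.0$)
$- \frac{28888}{t} = - \frac{28888}{- \frac{1092356}{121373}} = \left(-28888\right) \left(- \frac{121373}{1092356}\right) = \frac{876555806}{273089}$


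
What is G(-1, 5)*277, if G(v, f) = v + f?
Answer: 1108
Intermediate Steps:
G(v, f) = f + v
G(-1, 5)*277 = (5 - 1)*277 = 4*277 = 1108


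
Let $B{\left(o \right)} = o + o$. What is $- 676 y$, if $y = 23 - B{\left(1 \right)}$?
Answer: $-14196$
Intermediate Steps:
$B{\left(o \right)} = 2 o$
$y = 21$ ($y = 23 - 2 \cdot 1 = 23 - 2 = 21$)
$- 676 y = \left(-676\right) 21 = -14196$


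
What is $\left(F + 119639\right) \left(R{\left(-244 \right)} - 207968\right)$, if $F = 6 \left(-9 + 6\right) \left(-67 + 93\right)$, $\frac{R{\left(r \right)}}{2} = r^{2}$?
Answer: $-10593825216$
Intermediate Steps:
$R{\left(r \right)} = 2 r^{2}$
$F = -468$ ($F = 6 \left(-3\right) 26 = \left(-18\right) 26 = -468$)
$\left(F + 119639\right) \left(R{\left(-244 \right)} - 207968\right) = \left(-468 + 119639\right) \left(2 \left(-244\right)^{2} - 207968\right) = 119171 \left(2 \cdot 59536 - 207968\right) = 119171 \left(119072 - 207968\right) = 119171 \left(-88896\right) = -10593825216$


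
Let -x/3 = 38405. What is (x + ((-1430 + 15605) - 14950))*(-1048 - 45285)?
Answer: 5374164670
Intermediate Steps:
x = -115215 (x = -3*38405 = -115215)
(x + ((-1430 + 15605) - 14950))*(-1048 - 45285) = (-115215 + ((-1430 + 15605) - 14950))*(-1048 - 45285) = (-115215 + (14175 - 14950))*(-46333) = (-115215 - 775)*(-46333) = -115990*(-46333) = 5374164670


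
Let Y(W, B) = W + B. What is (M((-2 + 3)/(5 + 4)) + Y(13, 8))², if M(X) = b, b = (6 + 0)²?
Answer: 3249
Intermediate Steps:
Y(W, B) = B + W
b = 36 (b = 6² = 36)
M(X) = 36
(M((-2 + 3)/(5 + 4)) + Y(13, 8))² = (36 + (8 + 13))² = (36 + 21)² = 57² = 3249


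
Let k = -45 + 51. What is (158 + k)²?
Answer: 26896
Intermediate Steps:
k = 6
(158 + k)² = (158 + 6)² = 164² = 26896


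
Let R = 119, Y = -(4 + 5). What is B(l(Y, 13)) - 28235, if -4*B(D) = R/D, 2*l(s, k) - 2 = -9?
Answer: -56453/2 ≈ -28227.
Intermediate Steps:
Y = -9 (Y = -1*9 = -9)
l(s, k) = -7/2 (l(s, k) = 1 + (½)*(-9) = 1 - 9/2 = -7/2)
B(D) = -119/(4*D)
B(l(Y, 13)) - 28235 = -119/(4*(-7/2)) - 28235 = -119/4*(-2/7) - 28235 = 17/2 - 28235 = -56453/2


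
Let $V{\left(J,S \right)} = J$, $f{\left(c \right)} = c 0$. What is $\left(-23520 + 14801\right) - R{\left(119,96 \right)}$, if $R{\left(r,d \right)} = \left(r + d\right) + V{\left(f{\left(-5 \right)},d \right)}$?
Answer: $-8934$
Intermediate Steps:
$f{\left(c \right)} = 0$
$R{\left(r,d \right)} = d + r$ ($R{\left(r,d \right)} = \left(r + d\right) + 0 = \left(d + r\right) + 0 = d + r$)
$\left(-23520 + 14801\right) - R{\left(119,96 \right)} = \left(-23520 + 14801\right) - \left(96 + 119\right) = -8719 - 215 = -8934$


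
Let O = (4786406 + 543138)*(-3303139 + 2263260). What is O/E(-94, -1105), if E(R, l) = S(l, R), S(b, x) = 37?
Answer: -5542080885176/37 ≈ -1.4979e+11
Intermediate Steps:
E(R, l) = 37
O = -5542080885176 (O = 5329544*(-1039879) = -5542080885176)
O/E(-94, -1105) = -5542080885176/37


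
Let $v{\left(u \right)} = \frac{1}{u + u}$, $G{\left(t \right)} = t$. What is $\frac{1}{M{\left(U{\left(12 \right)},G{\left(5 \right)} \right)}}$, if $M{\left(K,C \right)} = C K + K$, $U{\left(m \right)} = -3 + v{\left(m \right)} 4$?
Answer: $- \frac{1}{17} \approx -0.058824$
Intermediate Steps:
$v{\left(u \right)} = \frac{1}{2 u}$
$U{\left(m \right)} = -3 + \frac{2}{m}$ ($U{\left(m \right)} = -3 + \frac{1}{2 m} 4 = -3 + \frac{2}{m}$)
$M{\left(K,C \right)} = K + C K$
$\frac{1}{M{\left(U{\left(12 \right)},G{\left(5 \right)} \right)}} = \frac{1}{\left(-3 + \frac{2}{12}\right) \left(1 + 5\right)} = \frac{1}{\left(-3 + 2 \cdot \frac{1}{12}\right) 6} = \frac{1}{\left(-3 + \frac{1}{6}\right) 6} = \frac{1}{\left(- \frac{17}{6}\right) 6} = \frac{1}{-17} = - \frac{1}{17}$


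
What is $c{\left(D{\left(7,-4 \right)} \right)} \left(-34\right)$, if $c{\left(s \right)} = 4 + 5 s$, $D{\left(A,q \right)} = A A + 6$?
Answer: $-9486$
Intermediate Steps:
$D{\left(A,q \right)} = 6 + A^{2}$ ($D{\left(A,q \right)} = A^{2} + 6 = 6 + A^{2}$)
$c{\left(D{\left(7,-4 \right)} \right)} \left(-34\right) = \left(4 + 5 \left(6 + 7^{2}\right)\right) \left(-34\right) = \left(4 + 5 \left(6 + 49\right)\right) \left(-34\right) = \left(4 + 5 \cdot 55\right) \left(-34\right) = \left(4 + 275\right) \left(-34\right) = 279 \left(-34\right) = -9486$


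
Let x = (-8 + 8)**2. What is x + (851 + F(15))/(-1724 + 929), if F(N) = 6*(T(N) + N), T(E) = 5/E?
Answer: -943/795 ≈ -1.1862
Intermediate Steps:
F(N) = 6*N + 30/N (F(N) = 6*(5/N + N) = 6*(N + 5/N) = 6*N + 30/N)
x = 0 (x = 0**2 = 0)
x + (851 + F(15))/(-1724 + 929) = 0 + (851 + (6*15 + 30/15))/(-1724 + 929) = 0 + (851 + (90 + 30*(1/15)))/(-795) = 0 + (851 + (90 + 2))*(-1/795) = 0 + (851 + 92)*(-1/795) = 0 + 943*(-1/795) = 0 - 943/795 = -943/795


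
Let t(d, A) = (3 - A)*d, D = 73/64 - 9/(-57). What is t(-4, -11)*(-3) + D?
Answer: 205867/1216 ≈ 169.30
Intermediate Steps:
D = 1579/1216 (D = 73*(1/64) - 9*(-1/57) = 73/64 + 3/19 = 1579/1216 ≈ 1.2985)
t(d, A) = d*(3 - A)
t(-4, -11)*(-3) + D = -4*(3 - 1*(-11))*(-3) + 1579/1216 = -4*(3 + 11)*(-3) + 1579/1216 = -4*14*(-3) + 1579/1216 = -56*(-3) + 1579/1216 = 168 + 1579/1216 = 205867/1216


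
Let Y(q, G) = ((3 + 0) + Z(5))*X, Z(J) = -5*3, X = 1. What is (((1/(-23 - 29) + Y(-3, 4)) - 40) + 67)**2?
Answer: 606841/2704 ≈ 224.42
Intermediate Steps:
Z(J) = -15
Y(q, G) = -12 (Y(q, G) = ((3 + 0) - 15)*1 = (3 - 15)*1 = -12*1 = -12)
(((1/(-23 - 29) + Y(-3, 4)) - 40) + 67)**2 = (((1/(-23 - 29) - 12) - 40) + 67)**2 = (((1/(-52) - 12) - 40) + 67)**2 = (((-1/52 - 12) - 40) + 67)**2 = ((-625/52 - 40) + 67)**2 = (-2705/52 + 67)**2 = (779/52)**2 = 606841/2704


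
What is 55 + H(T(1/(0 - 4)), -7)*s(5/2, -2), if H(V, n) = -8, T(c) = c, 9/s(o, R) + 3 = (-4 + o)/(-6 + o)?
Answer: 83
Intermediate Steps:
s(o, R) = 9/(-3 + (-4 + o)/(-6 + o))
55 + H(T(1/(0 - 4)), -7)*s(5/2, -2) = 55 - 36*(6 - 5/2)/(-7 + 5/2) = 55 - 36*(6 - 5/2)/(-7 + 5*(½)) = 55 - 36*(6 - 1*5/2)/(-7 + 5/2) = 55 - 36*(6 - 5/2)/(-9/2) = 55 - 36*(-2)*7/(9*2) = 55 - 8*(-7/2) = 55 + 28 = 83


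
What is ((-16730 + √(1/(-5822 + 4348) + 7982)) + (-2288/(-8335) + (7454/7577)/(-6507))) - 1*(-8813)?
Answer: -3253338801353963/410944997565 + √17342298358/1474 ≈ -7827.4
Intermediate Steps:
((-16730 + √(1/(-5822 + 4348) + 7982)) + (-2288/(-8335) + (7454/7577)/(-6507))) - 1*(-8813) = ((-16730 + √(1/(-1474) + 7982)) + (-2288*(-1/8335) + (7454*(1/7577))*(-1/6507))) + 8813 = ((-16730 + √(-1/1474 + 7982)) + (2288/8335 + (7454/7577)*(-1/6507))) + 8813 = ((-16730 + √(11765467/1474)) + (2288/8335 - 7454/49303539)) + 8813 = ((-16730 + √17342298358/1474) + 112744368142/410944997565) + 8813 = (-6874997064894308/410944997565 + √17342298358/1474) + 8813 = -3253338801353963/410944997565 + √17342298358/1474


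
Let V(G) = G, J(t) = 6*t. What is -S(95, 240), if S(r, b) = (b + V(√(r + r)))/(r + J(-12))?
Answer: -240/23 - √190/23 ≈ -11.034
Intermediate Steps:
S(r, b) = (b + √2*√r)/(-72 + r) (S(r, b) = (b + √(r + r))/(r + 6*(-12)) = (b + √(2*r))/(r - 72) = (b + √2*√r)/(-72 + r))
-S(95, 240) = -(240 + √2*√95)/(-72 + 95) = -(240 + √190)/23 = -(240/23 + √190/23) = -240/23 - √190/23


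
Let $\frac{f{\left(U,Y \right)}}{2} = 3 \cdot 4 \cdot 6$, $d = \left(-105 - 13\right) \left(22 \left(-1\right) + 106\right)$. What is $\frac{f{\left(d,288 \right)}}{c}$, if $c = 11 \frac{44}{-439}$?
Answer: $- \frac{15804}{121} \approx -130.61$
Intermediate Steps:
$d = -9912$ ($d = - 118 \left(-22 + 106\right) = \left(-118\right) 84 = -9912$)
$f{\left(U,Y \right)} = 144$ ($f{\left(U,Y \right)} = 2 \cdot 3 \cdot 4 \cdot 6 = 2 \cdot 12 \cdot 6 = 2 \cdot 72 = 144$)
$c = - \frac{484}{439}$ ($c = 11 \cdot 44 \left(- \frac{1}{439}\right) = 11 \left(- \frac{44}{439}\right) = - \frac{484}{439} \approx -1.1025$)
$\frac{f{\left(d,288 \right)}}{c} = \frac{144}{- \frac{484}{439}} = 144 \left(- \frac{439}{484}\right) = - \frac{15804}{121}$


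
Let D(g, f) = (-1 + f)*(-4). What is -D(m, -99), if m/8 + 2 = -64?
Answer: -400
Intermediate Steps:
m = -528 (m = -16 + 8*(-64) = -16 - 512 = -528)
D(g, f) = 4 - 4*f
-D(m, -99) = -(4 - 4*(-99)) = -(4 + 396) = -1*400 = -400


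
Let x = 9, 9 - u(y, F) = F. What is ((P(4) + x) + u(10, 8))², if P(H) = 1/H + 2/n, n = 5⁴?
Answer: 657050689/6250000 ≈ 105.13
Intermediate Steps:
n = 625
u(y, F) = 9 - F
P(H) = 2/625 + 1/H (P(H) = 1/H + 2/625 = 2/625 + 1/H)
((P(4) + x) + u(10, 8))² = (((2/625 + 1/4) + 9) + (9 - 1*8))² = (((2/625 + ¼) + 9) + (9 - 8))² = ((633/2500 + 9) + 1)² = (23133/2500 + 1)² = (25633/2500)² = 657050689/6250000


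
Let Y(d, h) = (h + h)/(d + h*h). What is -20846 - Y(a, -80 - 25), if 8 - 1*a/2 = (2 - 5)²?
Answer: -229785248/11023 ≈ -20846.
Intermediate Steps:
a = -2 (a = 16 - 2*(2 - 5)² = 16 - 2*(-3)² = 16 - 2*9 = 16 - 18 = -2)
Y(d, h) = 2*h/(d + h²) (Y(d, h) = (2*h)/(d + h²) = 2*h/(d + h²))
-20846 - Y(a, -80 - 25) = -20846 - 2*(-80 - 25)/(-2 + (-80 - 25)²) = -20846 - 2*(-105)/(-2 + (-105)²) = -20846 - 2*(-105)/(-2 + 11025) = -20846 - 2*(-105)/11023 = -20846 - 1*(-210/11023) = -20846 + 210/11023 = -229785248/11023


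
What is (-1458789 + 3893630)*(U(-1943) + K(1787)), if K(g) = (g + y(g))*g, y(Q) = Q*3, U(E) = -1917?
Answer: 31096715487119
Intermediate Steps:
y(Q) = 3*Q
K(g) = 4*g² (K(g) = (g + 3*g)*g = (4*g)*g = 4*g²)
(-1458789 + 3893630)*(U(-1943) + K(1787)) = (-1458789 + 3893630)*(-1917 + 4*1787²) = 2434841*(-1917 + 4*3193369) = 2434841*(-1917 + 12773476) = 2434841*12771559 = 31096715487119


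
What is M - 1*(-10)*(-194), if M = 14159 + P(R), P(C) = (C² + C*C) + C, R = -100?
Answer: 32119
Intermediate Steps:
P(C) = C + 2*C² (P(C) = (C² + C²) + C = 2*C² + C = C + 2*C²)
M = 34059 (M = 14159 - 100*(1 + 2*(-100)) = 14159 - 100*(1 - 200) = 14159 - 100*(-199) = 14159 + 19900 = 34059)
M - 1*(-10)*(-194) = 34059 - 1*(-10)*(-194) = 34059 + 10*(-194) = 34059 - 1940 = 32119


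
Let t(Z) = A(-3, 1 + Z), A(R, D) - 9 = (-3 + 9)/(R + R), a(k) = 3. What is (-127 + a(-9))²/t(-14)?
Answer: 1922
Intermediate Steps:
A(R, D) = 9 + 3/R (A(R, D) = 9 + (-3 + 9)/(R + R) = 9 + 6/((2*R)) = 9 + 6*(1/(2*R)) = 9 + 3/R)
t(Z) = 8 (t(Z) = 9 + 3/(-3) = 9 + 3*(-⅓) = 9 - 1 = 8)
(-127 + a(-9))²/t(-14) = (-127 + 3)²/8 = (-124)²*(⅛) = 15376*(⅛) = 1922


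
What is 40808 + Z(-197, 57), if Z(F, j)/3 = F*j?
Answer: 7121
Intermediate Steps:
Z(F, j) = 3*F*j (Z(F, j) = 3*(F*j) = 3*F*j)
40808 + Z(-197, 57) = 40808 + 3*(-197)*57 = 40808 - 33687 = 7121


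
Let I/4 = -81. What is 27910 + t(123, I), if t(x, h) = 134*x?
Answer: 44392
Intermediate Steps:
I = -324 (I = 4*(-81) = -324)
27910 + t(123, I) = 27910 + 134*123 = 27910 + 16482 = 44392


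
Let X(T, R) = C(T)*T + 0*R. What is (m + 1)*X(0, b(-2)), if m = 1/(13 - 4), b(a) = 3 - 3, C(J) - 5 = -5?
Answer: 0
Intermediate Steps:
C(J) = 0 (C(J) = 5 - 5 = 0)
b(a) = 0
X(T, R) = 0 (X(T, R) = 0*T + 0*R = 0 + 0 = 0)
m = ⅑ (m = 1/9 = ⅑ ≈ 0.11111)
(m + 1)*X(0, b(-2)) = (⅑ + 1)*0 = (10/9)*0 = 0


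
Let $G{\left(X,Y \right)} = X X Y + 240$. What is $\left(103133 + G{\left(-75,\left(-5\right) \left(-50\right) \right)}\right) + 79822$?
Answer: $1589445$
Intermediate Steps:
$G{\left(X,Y \right)} = 240 + Y X^{2}$ ($G{\left(X,Y \right)} = X^{2} Y + 240 = Y X^{2} + 240 = 240 + Y X^{2}$)
$\left(103133 + G{\left(-75,\left(-5\right) \left(-50\right) \right)}\right) + 79822 = \left(103133 + \left(240 + \left(-5\right) \left(-50\right) \left(-75\right)^{2}\right)\right) + 79822 = \left(103133 + \left(240 + 250 \cdot 5625\right)\right) + 79822 = \left(103133 + \left(240 + 1406250\right)\right) + 79822 = \left(103133 + 1406490\right) + 79822 = 1509623 + 79822 = 1589445$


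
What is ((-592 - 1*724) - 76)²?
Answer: 1937664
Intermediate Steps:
((-592 - 1*724) - 76)² = ((-592 - 724) - 76)² = (-1316 - 76)² = (-1392)² = 1937664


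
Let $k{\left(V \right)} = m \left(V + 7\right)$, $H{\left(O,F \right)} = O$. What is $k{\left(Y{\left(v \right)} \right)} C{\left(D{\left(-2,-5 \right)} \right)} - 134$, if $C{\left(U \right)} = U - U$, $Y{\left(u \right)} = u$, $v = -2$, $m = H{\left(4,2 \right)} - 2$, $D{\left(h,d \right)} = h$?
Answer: $-134$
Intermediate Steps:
$m = 2$ ($m = 4 - 2 = 2$)
$C{\left(U \right)} = 0$
$k{\left(V \right)} = 14 + 2 V$ ($k{\left(V \right)} = 2 \left(V + 7\right) = 2 \left(7 + V\right) = 14 + 2 V$)
$k{\left(Y{\left(v \right)} \right)} C{\left(D{\left(-2,-5 \right)} \right)} - 134 = \left(14 + 2 \left(-2\right)\right) 0 - 134 = \left(14 - 4\right) 0 - 134 = 10 \cdot 0 - 134 = 0 - 134 = -134$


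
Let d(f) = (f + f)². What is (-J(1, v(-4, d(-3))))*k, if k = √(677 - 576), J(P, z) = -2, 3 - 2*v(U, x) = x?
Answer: 2*√101 ≈ 20.100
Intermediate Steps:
d(f) = 4*f² (d(f) = (2*f)² = 4*f²)
v(U, x) = 3/2 - x/2
k = √101 ≈ 10.050
(-J(1, v(-4, d(-3))))*k = (-1*(-2))*√101 = 2*√101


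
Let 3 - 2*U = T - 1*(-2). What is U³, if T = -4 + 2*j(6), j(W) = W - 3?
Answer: -⅛ ≈ -0.12500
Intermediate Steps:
j(W) = -3 + W
T = 2 (T = -4 + 2*(-3 + 6) = -4 + 2*3 = -4 + 6 = 2)
U = -½ (U = 3/2 - (2 - 1*(-2))/2 = 3/2 - (2 + 2)/2 = 3/2 - ½*4 = 3/2 - 2 = -½ ≈ -0.50000)
U³ = (-½)³ = -⅛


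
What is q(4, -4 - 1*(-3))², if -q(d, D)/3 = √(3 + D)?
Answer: 18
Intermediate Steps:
q(d, D) = -3*√(3 + D)
q(4, -4 - 1*(-3))² = (-3*√(3 + (-4 - 1*(-3))))² = (-3*√(3 + (-4 + 3)))² = (-3*√(3 - 1))² = (-3*√2)² = 18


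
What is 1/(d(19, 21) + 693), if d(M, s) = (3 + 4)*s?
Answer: 1/840 ≈ 0.0011905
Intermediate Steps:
d(M, s) = 7*s
1/(d(19, 21) + 693) = 1/(7*21 + 693) = 1/(147 + 693) = 1/840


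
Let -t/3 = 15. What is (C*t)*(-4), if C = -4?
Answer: -720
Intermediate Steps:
t = -45 (t = -3*15 = -45)
(C*t)*(-4) = -4*(-45)*(-4) = 180*(-4) = -720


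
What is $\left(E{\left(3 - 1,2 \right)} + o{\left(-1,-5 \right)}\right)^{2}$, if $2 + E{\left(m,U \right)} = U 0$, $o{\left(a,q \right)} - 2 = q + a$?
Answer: $36$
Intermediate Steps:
$o{\left(a,q \right)} = 2 + a + q$ ($o{\left(a,q \right)} = 2 + \left(q + a\right) = 2 + \left(a + q\right) = 2 + a + q$)
$E{\left(m,U \right)} = -2$ ($E{\left(m,U \right)} = -2 + U 0 = -2 + 0 = -2$)
$\left(E{\left(3 - 1,2 \right)} + o{\left(-1,-5 \right)}\right)^{2} = \left(-2 - 4\right)^{2} = \left(-6\right)^{2} = 36$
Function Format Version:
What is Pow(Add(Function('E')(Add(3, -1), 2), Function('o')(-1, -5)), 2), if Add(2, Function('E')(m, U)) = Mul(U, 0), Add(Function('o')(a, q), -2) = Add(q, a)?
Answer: 36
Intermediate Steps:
Function('o')(a, q) = Add(2, a, q) (Function('o')(a, q) = Add(2, Add(q, a)) = Add(2, Add(a, q)) = Add(2, a, q))
Function('E')(m, U) = -2 (Function('E')(m, U) = Add(-2, Mul(U, 0)) = Add(-2, 0) = -2)
Pow(Add(Function('E')(Add(3, -1), 2), Function('o')(-1, -5)), 2) = Pow(Add(-2, Add(2, -1, -5)), 2) = Pow(Add(-2, -4), 2) = Pow(-6, 2) = 36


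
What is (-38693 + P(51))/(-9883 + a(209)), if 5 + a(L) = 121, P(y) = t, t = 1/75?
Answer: 2901974/732525 ≈ 3.9616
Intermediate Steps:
t = 1/75 ≈ 0.013333
P(y) = 1/75
a(L) = 116 (a(L) = -5 + 121 = 116)
(-38693 + P(51))/(-9883 + a(209)) = (-38693 + 1/75)/(-9883 + 116) = -2901974/75/(-9767) = -2901974/75*(-1/9767) = 2901974/732525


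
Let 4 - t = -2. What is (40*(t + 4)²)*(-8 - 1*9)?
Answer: -68000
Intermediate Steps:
t = 6 (t = 4 - 1*(-2) = 4 + 2 = 6)
(40*(t + 4)²)*(-8 - 1*9) = (40*(6 + 4)²)*(-8 - 1*9) = (40*10²)*(-8 - 9) = (40*100)*(-17) = 4000*(-17) = -68000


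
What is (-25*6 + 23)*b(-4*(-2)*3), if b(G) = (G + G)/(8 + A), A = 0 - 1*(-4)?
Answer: -508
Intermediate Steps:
A = 4 (A = 0 + 4 = 4)
b(G) = G/6 (b(G) = (G + G)/(8 + 4) = (2*G)/12 = (2*G)*(1/12) = G/6)
(-25*6 + 23)*b(-4*(-2)*3) = (-25*6 + 23)*((-4*(-2)*3)/6) = (-150 + 23)*((8*3)/6) = -127*24/6 = -127*4 = -508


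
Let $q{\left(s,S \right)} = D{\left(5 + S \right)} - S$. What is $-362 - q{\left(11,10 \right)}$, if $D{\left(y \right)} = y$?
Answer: $-367$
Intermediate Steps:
$q{\left(s,S \right)} = 5$ ($q{\left(s,S \right)} = \left(5 + S\right) - S = 5$)
$-362 - q{\left(11,10 \right)} = -362 - 5 = -367$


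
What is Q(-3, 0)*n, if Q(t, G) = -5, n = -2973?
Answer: 14865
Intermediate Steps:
Q(-3, 0)*n = -5*(-2973) = 14865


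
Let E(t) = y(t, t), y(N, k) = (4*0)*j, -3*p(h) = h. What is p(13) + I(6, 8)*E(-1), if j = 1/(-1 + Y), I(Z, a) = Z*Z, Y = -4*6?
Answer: -13/3 ≈ -4.3333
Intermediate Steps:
Y = -24
I(Z, a) = Z²
p(h) = -h/3
j = -1/25 (j = 1/(-1 - 24) = 1/(-25) = -1/25 ≈ -0.040000)
y(N, k) = 0 (y(N, k) = (4*0)*(-1/25) = 0*(-1/25) = 0)
E(t) = 0
p(13) + I(6, 8)*E(-1) = -⅓*13 + 6²*0 = -13/3 + 36*0 = -13/3 + 0 = -13/3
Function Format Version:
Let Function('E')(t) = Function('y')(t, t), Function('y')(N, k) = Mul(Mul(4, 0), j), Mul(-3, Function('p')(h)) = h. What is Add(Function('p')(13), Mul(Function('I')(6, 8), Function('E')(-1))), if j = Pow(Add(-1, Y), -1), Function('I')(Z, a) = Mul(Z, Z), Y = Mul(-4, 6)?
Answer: Rational(-13, 3) ≈ -4.3333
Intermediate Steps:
Y = -24
Function('I')(Z, a) = Pow(Z, 2)
Function('p')(h) = Mul(Rational(-1, 3), h)
j = Rational(-1, 25) (j = Pow(Add(-1, -24), -1) = Pow(-25, -1) = Rational(-1, 25) ≈ -0.040000)
Function('y')(N, k) = 0 (Function('y')(N, k) = Mul(Mul(4, 0), Rational(-1, 25)) = Mul(0, Rational(-1, 25)) = 0)
Function('E')(t) = 0
Add(Function('p')(13), Mul(Function('I')(6, 8), Function('E')(-1))) = Add(Mul(Rational(-1, 3), 13), Mul(Pow(6, 2), 0)) = Add(Rational(-13, 3), Mul(36, 0)) = Add(Rational(-13, 3), 0) = Rational(-13, 3)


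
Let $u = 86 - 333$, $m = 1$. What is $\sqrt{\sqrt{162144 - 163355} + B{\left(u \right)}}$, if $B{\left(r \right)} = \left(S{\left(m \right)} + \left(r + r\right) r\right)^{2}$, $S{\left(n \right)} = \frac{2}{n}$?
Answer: $\sqrt{14888880400 + i \sqrt{1211}} \approx 1.2202 \cdot 10^{5} + 0.0001 i$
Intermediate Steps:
$u = -247$ ($u = 86 - 333 = -247$)
$B{\left(r \right)} = \left(2 + 2 r^{2}\right)^{2}$ ($B{\left(r \right)} = \left(\frac{2}{1} + \left(r + r\right) r\right)^{2} = \left(2 \cdot 1 + 2 r r\right)^{2} = \left(2 + 2 r^{2}\right)^{2}$)
$\sqrt{\sqrt{162144 - 163355} + B{\left(u \right)}} = \sqrt{\sqrt{162144 - 163355} + 4 \left(1 + \left(-247\right)^{2}\right)^{2}} = \sqrt{\sqrt{-1211} + 4 \left(1 + 61009\right)^{2}} = \sqrt{i \sqrt{1211} + 4 \cdot 61010^{2}} = \sqrt{i \sqrt{1211} + 4 \cdot 3722220100} = \sqrt{i \sqrt{1211} + 14888880400} = \sqrt{14888880400 + i \sqrt{1211}}$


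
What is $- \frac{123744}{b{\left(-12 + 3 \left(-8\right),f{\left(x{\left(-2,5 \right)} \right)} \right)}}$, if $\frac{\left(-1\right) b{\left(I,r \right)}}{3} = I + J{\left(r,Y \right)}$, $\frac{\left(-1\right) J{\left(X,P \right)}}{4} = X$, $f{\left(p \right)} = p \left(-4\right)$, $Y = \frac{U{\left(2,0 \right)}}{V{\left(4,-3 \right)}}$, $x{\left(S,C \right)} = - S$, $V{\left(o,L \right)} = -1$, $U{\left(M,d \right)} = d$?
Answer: $-10312$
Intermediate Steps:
$Y = 0$ ($Y = \frac{0}{-1} = 0 \left(-1\right) = 0$)
$f{\left(p \right)} = - 4 p$
$J{\left(X,P \right)} = - 4 X$
$b{\left(I,r \right)} = - 3 I + 12 r$ ($b{\left(I,r \right)} = - 3 \left(I - 4 r\right) = - 3 I + 12 r$)
$- \frac{123744}{b{\left(-12 + 3 \left(-8\right),f{\left(x{\left(-2,5 \right)} \right)} \right)}} = - \frac{123744}{- 3 \left(-12 + 3 \left(-8\right)\right) + 12 \left(- 4 \left(\left(-1\right) \left(-2\right)\right)\right)} = - \frac{123744}{- 3 \left(-12 - 24\right) + 12 \left(\left(-4\right) 2\right)} = - \frac{123744}{\left(-3\right) \left(-36\right) + 12 \left(-8\right)} = - \frac{123744}{108 - 96} = - \frac{123744}{12} = \left(-123744\right) \frac{1}{12} = -10312$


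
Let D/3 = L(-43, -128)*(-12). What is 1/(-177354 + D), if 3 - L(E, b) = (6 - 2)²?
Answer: -1/176886 ≈ -5.6534e-6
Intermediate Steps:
L(E, b) = -13 (L(E, b) = 3 - (6 - 2)² = 3 - 1*4² = 3 - 1*16 = 3 - 16 = -13)
D = 468 (D = 3*(-13*(-12)) = 3*156 = 468)
1/(-177354 + D) = 1/(-177354 + 468) = 1/(-176886) = -1/176886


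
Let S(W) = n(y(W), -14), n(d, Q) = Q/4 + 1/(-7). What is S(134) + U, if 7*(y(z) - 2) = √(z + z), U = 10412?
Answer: 145717/14 ≈ 10408.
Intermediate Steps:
y(z) = 2 + √2*√z/7 (y(z) = 2 + √(z + z)/7 = 2 + √(2*z)/7 = 2 + (√2*√z)/7 = 2 + √2*√z/7)
n(d, Q) = -⅐ + Q/4 (n(d, Q) = Q*(¼) + 1*(-⅐) = Q/4 - ⅐ = -⅐ + Q/4)
S(W) = -51/14 (S(W) = -⅐ + (¼)*(-14) = -⅐ - 7/2 = -51/14)
S(134) + U = -51/14 + 10412 = 145717/14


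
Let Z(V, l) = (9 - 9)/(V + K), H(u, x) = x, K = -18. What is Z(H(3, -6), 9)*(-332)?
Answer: 0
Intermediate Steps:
Z(V, l) = 0 (Z(V, l) = (9 - 9)/(V - 18) = 0/(-18 + V) = 0)
Z(H(3, -6), 9)*(-332) = 0*(-332) = 0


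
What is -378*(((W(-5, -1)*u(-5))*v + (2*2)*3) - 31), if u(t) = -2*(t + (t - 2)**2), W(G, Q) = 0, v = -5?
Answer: 7182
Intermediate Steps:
u(t) = -2*t - 2*(-2 + t)**2 (u(t) = -2*(t + (-2 + t)**2) = -2*t - 2*(-2 + t)**2)
-378*(((W(-5, -1)*u(-5))*v + (2*2)*3) - 31) = -378*(((0*(-2*(-5) - 2*(-2 - 5)**2))*(-5) + (2*2)*3) - 31) = -378*(((0*(10 - 2*(-7)**2))*(-5) + 4*3) - 31) = -378*(((0*(10 - 2*49))*(-5) + 12) - 31) = -378*(((0*(10 - 98))*(-5) + 12) - 31) = -378*(((0*(-88))*(-5) + 12) - 31) = -378*((0*(-5) + 12) - 31) = -378*((0 + 12) - 31) = -378*(12 - 31) = -378*(-19) = 7182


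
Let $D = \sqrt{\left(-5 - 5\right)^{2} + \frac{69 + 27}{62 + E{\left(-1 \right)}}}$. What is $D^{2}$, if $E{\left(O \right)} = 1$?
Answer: $\frac{2132}{21} \approx 101.52$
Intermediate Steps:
$D = \frac{2 \sqrt{11193}}{21}$ ($D = \sqrt{\left(-5 - 5\right)^{2} + \frac{69 + 27}{62 + 1}} = \sqrt{\left(-10\right)^{2} + \frac{96}{63}} = \sqrt{100 + 96 \cdot \frac{1}{63}} = \sqrt{100 + \frac{32}{21}} = \sqrt{\frac{2132}{21}} = \frac{2 \sqrt{11193}}{21} \approx 10.076$)
$D^{2} = \left(\frac{2 \sqrt{11193}}{21}\right)^{2} = \frac{2132}{21}$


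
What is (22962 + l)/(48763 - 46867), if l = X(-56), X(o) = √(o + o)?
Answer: 3827/316 + I*√7/474 ≈ 12.111 + 0.0055818*I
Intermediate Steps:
X(o) = √2*√o (X(o) = √(2*o) = √2*√o)
l = 4*I*√7 (l = √2*√(-56) = √2*(2*I*√14) = 4*I*√7 ≈ 10.583*I)
(22962 + l)/(48763 - 46867) = (22962 + 4*I*√7)/(48763 - 46867) = (22962 + 4*I*√7)/1896 = (22962 + 4*I*√7)*(1/1896) = 3827/316 + I*√7/474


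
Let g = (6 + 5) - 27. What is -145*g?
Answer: 2320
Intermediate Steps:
g = -16 (g = 11 - 27 = -16)
-145*g = -145*(-16) = 2320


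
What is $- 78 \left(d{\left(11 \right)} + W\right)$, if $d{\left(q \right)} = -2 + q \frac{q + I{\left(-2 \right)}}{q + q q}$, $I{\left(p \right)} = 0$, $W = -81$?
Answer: $\frac{12805}{2} \approx 6402.5$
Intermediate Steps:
$d{\left(q \right)} = -2 + \frac{q^{2}}{q + q^{2}}$ ($d{\left(q \right)} = -2 + q \frac{q + 0}{q + q q} = -2 + q \frac{q}{q + q^{2}} = -2 + \frac{q^{2}}{q + q^{2}}$)
$- 78 \left(d{\left(11 \right)} + W\right) = - 78 \left(\frac{-2 - 11}{1 + 11} - 81\right) = - 78 \left(\frac{-2 - 11}{12} - 81\right) = - 78 \left(\frac{1}{12} \left(-13\right) - 81\right) = - 78 \left(- \frac{13}{12} - 81\right) = \left(-78\right) \left(- \frac{985}{12}\right) = \frac{12805}{2}$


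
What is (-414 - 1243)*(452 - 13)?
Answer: -727423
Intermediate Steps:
(-414 - 1243)*(452 - 13) = -1657*439 = -727423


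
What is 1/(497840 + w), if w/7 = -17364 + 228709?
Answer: 1/1977255 ≈ 5.0575e-7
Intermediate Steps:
w = 1479415 (w = 7*(-17364 + 228709) = 7*211345 = 1479415)
1/(497840 + w) = 1/(497840 + 1479415) = 1/1977255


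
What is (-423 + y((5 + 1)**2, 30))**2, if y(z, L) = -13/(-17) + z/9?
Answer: 50552100/289 ≈ 1.7492e+5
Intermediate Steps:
y(z, L) = 13/17 + z/9 (y(z, L) = -13*(-1/17) + z*(1/9) = 13/17 + z/9)
(-423 + y((5 + 1)**2, 30))**2 = (-423 + (13/17 + (5 + 1)**2/9))**2 = (-423 + (13/17 + (1/9)*6**2))**2 = (-423 + (13/17 + (1/9)*36))**2 = (-423 + (13/17 + 4))**2 = (-423 + 81/17)**2 = (-7110/17)**2 = 50552100/289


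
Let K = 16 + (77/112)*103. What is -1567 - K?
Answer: -26461/16 ≈ -1653.8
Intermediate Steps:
K = 1389/16 (K = 16 + (77*(1/112))*103 = 16 + (11/16)*103 = 16 + 1133/16 = 1389/16 ≈ 86.813)
-1567 - K = -1567 - 1*1389/16 = -1567 - 1389/16 = -26461/16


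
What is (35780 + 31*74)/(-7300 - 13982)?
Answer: -19037/10641 ≈ -1.7890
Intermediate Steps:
(35780 + 31*74)/(-7300 - 13982) = (35780 + 2294)/(-21282) = 38074*(-1/21282) = -19037/10641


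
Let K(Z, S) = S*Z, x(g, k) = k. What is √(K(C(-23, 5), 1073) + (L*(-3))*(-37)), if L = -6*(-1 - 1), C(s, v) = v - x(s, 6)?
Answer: √259 ≈ 16.093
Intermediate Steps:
C(s, v) = -6 + v (C(s, v) = v - 1*6 = v - 6 = -6 + v)
L = 12 (L = -6*(-2) = 12)
√(K(C(-23, 5), 1073) + (L*(-3))*(-37)) = √(1073*(-6 + 5) + (12*(-3))*(-37)) = √(1073*(-1) - 36*(-37)) = √(-1073 + 1332) = √259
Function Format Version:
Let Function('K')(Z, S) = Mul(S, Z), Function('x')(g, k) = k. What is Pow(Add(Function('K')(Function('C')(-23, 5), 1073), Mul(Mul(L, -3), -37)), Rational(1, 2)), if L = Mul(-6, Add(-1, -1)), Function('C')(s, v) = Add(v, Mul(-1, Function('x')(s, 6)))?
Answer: Pow(259, Rational(1, 2)) ≈ 16.093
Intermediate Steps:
Function('C')(s, v) = Add(-6, v) (Function('C')(s, v) = Add(v, Mul(-1, 6)) = Add(v, -6) = Add(-6, v))
L = 12 (L = Mul(-6, -2) = 12)
Pow(Add(Function('K')(Function('C')(-23, 5), 1073), Mul(Mul(L, -3), -37)), Rational(1, 2)) = Pow(Add(Mul(1073, Add(-6, 5)), Mul(Mul(12, -3), -37)), Rational(1, 2)) = Pow(Add(Mul(1073, -1), Mul(-36, -37)), Rational(1, 2)) = Pow(Add(-1073, 1332), Rational(1, 2)) = Pow(259, Rational(1, 2))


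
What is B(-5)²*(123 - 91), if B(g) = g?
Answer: 800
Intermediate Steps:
B(-5)²*(123 - 91) = (-5)²*(123 - 91) = 25*32 = 800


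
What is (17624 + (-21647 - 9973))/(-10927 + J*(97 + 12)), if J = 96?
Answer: 13996/463 ≈ 30.229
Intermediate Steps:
(17624 + (-21647 - 9973))/(-10927 + J*(97 + 12)) = (17624 + (-21647 - 9973))/(-10927 + 96*(97 + 12)) = (17624 - 31620)/(-10927 + 96*109) = -13996/(-10927 + 10464) = -13996/(-463) = -13996*(-1/463) = 13996/463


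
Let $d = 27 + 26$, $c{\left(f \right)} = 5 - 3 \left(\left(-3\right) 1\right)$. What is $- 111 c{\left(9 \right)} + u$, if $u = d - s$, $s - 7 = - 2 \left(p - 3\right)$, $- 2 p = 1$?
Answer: $-1515$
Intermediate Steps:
$p = - \frac{1}{2}$ ($p = \left(- \frac{1}{2}\right) 1 = - \frac{1}{2} \approx -0.5$)
$c{\left(f \right)} = 14$ ($c{\left(f \right)} = 5 - -9 = 5 + 9 = 14$)
$s = 14$ ($s = 7 - 2 \left(- \frac{1}{2} - 3\right) = 7 - -7 = 7 + 7 = 14$)
$d = 53$
$u = 39$ ($u = 53 - 14 = 39$)
$- 111 c{\left(9 \right)} + u = \left(-111\right) 14 + 39 = -1554 + 39 = -1515$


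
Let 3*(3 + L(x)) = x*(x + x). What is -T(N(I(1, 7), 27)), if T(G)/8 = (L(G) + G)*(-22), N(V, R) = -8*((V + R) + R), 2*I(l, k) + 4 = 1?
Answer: 20623152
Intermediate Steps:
I(l, k) = -3/2 (I(l, k) = -2 + (½)*1 = -2 + ½ = -3/2)
L(x) = -3 + 2*x²/3 (L(x) = -3 + (x*(x + x))/3 = -3 + (x*(2*x))/3 = -3 + (2*x²)/3 = -3 + 2*x²/3)
N(V, R) = -16*R - 8*V (N(V, R) = -8*((R + V) + R) = -8*(V + 2*R) = -16*R - 8*V)
T(G) = 528 - 176*G - 352*G²/3 (T(G) = 8*(((-3 + 2*G²/3) + G)*(-22)) = 8*((-3 + G + 2*G²/3)*(-22)) = 8*(66 - 22*G - 44*G²/3) = 528 - 176*G - 352*G²/3)
-T(N(I(1, 7), 27)) = -(528 - 176*(-16*27 - 8*(-3/2)) - 352*(-16*27 - 8*(-3/2))²/3) = -(528 - 176*(-432 + 12) - 352*(-432 + 12)²/3) = -(528 - 176*(-420) - 352/3*(-420)²) = -(528 + 73920 - 352/3*176400) = -(528 + 73920 - 20697600) = -1*(-20623152) = 20623152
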